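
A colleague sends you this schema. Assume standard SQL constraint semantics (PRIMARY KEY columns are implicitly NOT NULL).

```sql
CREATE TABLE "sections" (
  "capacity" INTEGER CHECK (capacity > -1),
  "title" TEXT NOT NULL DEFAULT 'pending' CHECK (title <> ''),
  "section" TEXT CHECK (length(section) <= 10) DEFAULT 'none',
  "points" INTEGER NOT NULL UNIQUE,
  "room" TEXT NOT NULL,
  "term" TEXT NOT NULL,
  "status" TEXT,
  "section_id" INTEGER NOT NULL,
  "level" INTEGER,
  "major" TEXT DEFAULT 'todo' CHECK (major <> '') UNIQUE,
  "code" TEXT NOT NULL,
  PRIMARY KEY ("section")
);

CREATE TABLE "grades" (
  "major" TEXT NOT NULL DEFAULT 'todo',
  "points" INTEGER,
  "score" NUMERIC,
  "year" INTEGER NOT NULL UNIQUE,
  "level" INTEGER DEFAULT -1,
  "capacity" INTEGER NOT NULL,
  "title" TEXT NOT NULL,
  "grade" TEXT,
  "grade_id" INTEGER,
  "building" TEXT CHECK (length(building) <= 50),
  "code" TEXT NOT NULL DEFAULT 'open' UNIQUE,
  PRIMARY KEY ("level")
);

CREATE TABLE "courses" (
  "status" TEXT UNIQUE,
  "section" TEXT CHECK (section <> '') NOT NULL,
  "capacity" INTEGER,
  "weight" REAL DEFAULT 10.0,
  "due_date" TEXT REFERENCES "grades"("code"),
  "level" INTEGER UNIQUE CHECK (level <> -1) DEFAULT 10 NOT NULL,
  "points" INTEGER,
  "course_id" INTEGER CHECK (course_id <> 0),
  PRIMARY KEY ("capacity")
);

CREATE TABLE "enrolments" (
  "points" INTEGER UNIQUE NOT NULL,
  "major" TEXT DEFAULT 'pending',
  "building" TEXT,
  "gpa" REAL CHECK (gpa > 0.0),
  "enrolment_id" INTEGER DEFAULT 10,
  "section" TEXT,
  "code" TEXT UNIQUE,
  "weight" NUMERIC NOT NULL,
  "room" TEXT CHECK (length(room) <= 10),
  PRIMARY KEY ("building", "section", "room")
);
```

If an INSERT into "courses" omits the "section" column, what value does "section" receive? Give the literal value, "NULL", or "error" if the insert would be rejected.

section has no DEFAULT clause.
Omitting it would insert NULL, but it is declared NOT NULL, so the INSERT fails.

error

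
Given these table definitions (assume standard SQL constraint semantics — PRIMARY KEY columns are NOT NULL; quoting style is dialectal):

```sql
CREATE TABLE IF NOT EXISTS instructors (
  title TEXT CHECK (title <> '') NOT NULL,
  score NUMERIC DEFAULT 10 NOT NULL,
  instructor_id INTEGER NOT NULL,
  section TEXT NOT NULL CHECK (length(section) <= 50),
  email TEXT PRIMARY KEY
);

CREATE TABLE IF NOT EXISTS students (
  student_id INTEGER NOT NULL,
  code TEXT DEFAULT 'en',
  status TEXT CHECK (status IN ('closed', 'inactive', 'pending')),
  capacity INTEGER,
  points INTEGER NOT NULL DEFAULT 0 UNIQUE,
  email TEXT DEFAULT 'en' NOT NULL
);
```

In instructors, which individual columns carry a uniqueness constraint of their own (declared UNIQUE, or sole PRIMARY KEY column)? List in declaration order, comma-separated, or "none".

email

- title: no UNIQUE or single-column PK constraint.
- score: no UNIQUE or single-column PK constraint.
- instructor_id: no UNIQUE or single-column PK constraint.
- section: no UNIQUE or single-column PK constraint.
- email: single-column PRIMARY KEY → unique.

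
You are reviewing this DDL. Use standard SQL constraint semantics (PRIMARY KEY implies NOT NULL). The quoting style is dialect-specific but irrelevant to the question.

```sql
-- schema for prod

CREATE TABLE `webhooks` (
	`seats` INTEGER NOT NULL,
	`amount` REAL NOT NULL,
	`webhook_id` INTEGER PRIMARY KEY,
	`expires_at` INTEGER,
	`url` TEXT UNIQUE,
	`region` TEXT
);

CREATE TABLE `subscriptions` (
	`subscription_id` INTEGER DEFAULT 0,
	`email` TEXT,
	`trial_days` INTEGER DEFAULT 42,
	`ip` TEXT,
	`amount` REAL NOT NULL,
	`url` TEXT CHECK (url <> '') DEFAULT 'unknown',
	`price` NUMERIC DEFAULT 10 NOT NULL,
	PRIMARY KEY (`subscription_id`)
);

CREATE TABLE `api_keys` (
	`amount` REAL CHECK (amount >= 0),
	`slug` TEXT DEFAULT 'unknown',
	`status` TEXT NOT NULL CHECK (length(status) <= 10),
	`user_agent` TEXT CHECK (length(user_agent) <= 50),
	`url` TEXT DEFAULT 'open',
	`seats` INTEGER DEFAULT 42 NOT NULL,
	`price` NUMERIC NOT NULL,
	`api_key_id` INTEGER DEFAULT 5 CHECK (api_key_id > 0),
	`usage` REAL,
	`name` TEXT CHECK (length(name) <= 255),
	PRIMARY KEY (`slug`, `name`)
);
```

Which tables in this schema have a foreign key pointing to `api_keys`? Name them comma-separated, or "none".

none

No REFERENCES clause anywhere in the schema names api_keys.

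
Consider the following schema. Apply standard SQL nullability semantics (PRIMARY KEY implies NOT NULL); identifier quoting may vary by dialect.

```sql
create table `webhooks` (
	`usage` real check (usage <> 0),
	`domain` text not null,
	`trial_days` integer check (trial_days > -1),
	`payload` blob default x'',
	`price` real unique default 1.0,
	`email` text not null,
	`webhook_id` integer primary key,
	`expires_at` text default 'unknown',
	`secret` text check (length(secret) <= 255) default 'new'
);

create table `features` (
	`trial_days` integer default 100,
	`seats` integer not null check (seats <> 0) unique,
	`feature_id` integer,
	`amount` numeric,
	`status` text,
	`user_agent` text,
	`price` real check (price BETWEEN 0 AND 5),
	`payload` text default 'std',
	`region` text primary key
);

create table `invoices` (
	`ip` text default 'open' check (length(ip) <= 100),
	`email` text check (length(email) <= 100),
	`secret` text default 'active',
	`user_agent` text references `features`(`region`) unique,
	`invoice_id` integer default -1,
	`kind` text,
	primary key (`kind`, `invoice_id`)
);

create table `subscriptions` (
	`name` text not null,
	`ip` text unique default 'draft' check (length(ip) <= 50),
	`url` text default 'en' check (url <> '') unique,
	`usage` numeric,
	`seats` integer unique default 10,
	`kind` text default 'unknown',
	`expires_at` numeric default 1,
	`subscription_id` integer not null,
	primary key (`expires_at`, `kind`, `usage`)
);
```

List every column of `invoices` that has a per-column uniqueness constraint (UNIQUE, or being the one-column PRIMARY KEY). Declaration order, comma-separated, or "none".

user_agent

- ip: no UNIQUE or single-column PK constraint.
- email: no UNIQUE or single-column PK constraint.
- secret: no UNIQUE or single-column PK constraint.
- user_agent: declared UNIQUE → unique.
- invoice_id: part of a composite PRIMARY KEY — only the tuple is unique, not this column on its own.
- kind: part of a composite PRIMARY KEY — only the tuple is unique, not this column on its own.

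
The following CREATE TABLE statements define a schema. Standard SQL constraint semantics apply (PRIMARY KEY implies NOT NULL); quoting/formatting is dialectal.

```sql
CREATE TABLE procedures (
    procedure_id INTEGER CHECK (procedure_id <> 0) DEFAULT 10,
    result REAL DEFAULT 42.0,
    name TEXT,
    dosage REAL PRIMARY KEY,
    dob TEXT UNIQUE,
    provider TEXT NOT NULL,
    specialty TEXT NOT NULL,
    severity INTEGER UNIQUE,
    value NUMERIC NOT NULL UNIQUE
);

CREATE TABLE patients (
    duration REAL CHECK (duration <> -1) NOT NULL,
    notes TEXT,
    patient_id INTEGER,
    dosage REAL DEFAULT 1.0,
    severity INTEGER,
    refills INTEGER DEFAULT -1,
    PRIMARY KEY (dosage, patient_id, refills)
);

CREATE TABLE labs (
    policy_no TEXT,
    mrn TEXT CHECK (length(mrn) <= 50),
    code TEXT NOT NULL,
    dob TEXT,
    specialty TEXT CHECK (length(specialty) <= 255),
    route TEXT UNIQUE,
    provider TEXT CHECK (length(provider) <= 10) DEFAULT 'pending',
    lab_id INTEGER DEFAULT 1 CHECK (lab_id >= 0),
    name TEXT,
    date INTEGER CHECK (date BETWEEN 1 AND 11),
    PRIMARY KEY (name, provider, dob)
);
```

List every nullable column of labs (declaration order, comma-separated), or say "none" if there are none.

- policy_no: no NOT NULL constraint applies → nullable.
- mrn: CHECK does not forbid NULL (a CHECK constraint passes when its expression is NULL) → nullable.
- code: declared NOT NULL → not nullable.
- dob: part of the PRIMARY KEY, which implies NOT NULL → not nullable.
- specialty: CHECK does not forbid NULL (a CHECK constraint passes when its expression is NULL) → nullable.
- route: UNIQUE does not imply NOT NULL → nullable.
- provider: part of the PRIMARY KEY, which implies NOT NULL → not nullable.
- lab_id: CHECK does not forbid NULL (a CHECK constraint passes when its expression is NULL) → nullable.
- name: part of the PRIMARY KEY, which implies NOT NULL → not nullable.
- date: CHECK does not forbid NULL (a CHECK constraint passes when its expression is NULL) → nullable.

policy_no, mrn, specialty, route, lab_id, date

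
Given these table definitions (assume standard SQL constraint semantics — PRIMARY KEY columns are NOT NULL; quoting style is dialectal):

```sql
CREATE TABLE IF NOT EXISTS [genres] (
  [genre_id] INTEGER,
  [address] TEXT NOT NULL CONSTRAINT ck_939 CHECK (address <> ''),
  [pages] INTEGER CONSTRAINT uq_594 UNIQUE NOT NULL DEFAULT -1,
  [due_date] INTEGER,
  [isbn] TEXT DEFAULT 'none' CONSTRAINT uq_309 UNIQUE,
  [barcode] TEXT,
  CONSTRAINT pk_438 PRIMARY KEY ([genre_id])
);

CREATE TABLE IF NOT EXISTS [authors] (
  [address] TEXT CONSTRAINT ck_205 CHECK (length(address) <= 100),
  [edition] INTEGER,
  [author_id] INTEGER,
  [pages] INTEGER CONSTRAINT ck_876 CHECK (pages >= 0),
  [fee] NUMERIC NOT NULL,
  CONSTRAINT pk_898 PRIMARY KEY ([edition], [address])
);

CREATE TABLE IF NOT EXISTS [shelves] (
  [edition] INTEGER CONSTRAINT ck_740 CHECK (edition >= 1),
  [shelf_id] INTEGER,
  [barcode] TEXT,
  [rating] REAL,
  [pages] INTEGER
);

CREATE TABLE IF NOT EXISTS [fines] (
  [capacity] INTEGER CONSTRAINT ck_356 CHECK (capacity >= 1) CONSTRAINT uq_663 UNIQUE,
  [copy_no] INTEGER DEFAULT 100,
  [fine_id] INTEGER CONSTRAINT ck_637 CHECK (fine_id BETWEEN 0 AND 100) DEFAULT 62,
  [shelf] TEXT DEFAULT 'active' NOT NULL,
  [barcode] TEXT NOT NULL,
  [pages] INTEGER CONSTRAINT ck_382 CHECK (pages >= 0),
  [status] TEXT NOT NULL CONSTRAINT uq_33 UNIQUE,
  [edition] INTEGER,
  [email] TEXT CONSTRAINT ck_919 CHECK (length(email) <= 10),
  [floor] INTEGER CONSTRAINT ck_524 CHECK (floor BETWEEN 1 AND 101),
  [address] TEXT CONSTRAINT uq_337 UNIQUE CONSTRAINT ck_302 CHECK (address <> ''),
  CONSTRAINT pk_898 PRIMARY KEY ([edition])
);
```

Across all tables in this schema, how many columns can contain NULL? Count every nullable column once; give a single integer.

17

genres: 3 nullable (due_date, isbn, barcode — PK (genre_id) and explicit NOT NULL columns excluded).
authors: 2 nullable (author_id, pages — PK (edition, address) and explicit NOT NULL columns excluded).
shelves: 5 nullable (edition, shelf_id, barcode, rating, pages — PK none and explicit NOT NULL columns excluded).
fines: 7 nullable (capacity, copy_no, fine_id, pages, email, floor, address — PK (edition) and explicit NOT NULL columns excluded).
Total: 3 + 2 + 5 + 7 = 17.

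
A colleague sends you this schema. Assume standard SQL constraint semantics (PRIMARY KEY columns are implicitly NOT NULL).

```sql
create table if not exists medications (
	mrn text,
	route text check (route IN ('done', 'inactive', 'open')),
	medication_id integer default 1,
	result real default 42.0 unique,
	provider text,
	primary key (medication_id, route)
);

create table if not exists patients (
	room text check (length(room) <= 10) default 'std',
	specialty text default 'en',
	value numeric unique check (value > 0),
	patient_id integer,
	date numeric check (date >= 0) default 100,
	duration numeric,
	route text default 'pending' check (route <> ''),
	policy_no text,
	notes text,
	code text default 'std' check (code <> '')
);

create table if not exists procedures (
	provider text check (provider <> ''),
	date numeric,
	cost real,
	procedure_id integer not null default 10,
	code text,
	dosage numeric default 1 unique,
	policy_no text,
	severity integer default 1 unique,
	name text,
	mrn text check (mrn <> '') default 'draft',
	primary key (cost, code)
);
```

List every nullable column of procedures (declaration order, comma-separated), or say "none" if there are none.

provider, date, dosage, policy_no, severity, name, mrn

- provider: CHECK does not forbid NULL (a CHECK constraint passes when its expression is NULL) → nullable.
- date: no NOT NULL constraint applies → nullable.
- cost: part of the PRIMARY KEY, which implies NOT NULL → not nullable.
- procedure_id: declared NOT NULL → not nullable.
- code: part of the PRIMARY KEY, which implies NOT NULL → not nullable.
- dosage: UNIQUE does not imply NOT NULL → nullable.
- policy_no: no NOT NULL constraint applies → nullable.
- severity: UNIQUE does not imply NOT NULL → nullable.
- name: no NOT NULL constraint applies → nullable.
- mrn: CHECK does not forbid NULL (a CHECK constraint passes when its expression is NULL) → nullable.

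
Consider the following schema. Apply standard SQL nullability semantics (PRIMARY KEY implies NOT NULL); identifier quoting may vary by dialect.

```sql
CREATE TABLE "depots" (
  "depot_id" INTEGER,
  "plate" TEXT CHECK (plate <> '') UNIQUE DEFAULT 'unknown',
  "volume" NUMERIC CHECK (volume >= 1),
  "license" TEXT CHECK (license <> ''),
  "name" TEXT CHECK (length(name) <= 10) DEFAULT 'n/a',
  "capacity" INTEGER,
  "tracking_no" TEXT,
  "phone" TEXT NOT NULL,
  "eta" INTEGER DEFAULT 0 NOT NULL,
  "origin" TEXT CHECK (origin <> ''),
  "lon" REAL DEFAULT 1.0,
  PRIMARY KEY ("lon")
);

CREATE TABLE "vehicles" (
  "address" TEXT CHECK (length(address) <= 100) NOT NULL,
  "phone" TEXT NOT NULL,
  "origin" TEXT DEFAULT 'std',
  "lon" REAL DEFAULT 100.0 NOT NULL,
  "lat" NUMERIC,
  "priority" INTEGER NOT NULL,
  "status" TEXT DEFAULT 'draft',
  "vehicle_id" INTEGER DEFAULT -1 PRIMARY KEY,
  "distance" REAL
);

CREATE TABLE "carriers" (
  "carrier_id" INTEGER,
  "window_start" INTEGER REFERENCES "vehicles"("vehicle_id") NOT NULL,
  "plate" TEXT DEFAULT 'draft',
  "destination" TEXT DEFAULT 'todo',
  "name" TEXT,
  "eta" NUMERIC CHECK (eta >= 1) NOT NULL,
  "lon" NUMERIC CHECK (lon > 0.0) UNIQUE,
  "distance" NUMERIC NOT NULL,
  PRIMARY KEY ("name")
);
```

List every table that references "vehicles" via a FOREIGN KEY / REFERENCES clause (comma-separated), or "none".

- carriers.window_start references vehicles(vehicle_id).

carriers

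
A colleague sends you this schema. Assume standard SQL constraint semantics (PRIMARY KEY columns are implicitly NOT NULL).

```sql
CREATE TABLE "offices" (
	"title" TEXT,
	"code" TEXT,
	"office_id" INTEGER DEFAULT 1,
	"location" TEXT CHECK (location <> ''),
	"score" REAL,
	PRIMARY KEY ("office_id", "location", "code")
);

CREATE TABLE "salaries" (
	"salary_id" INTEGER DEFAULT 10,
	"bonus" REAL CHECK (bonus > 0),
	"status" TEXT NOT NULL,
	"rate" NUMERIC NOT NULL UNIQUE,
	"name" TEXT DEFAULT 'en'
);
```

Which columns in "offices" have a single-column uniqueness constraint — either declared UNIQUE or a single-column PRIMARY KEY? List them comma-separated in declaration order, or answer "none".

- title: no UNIQUE or single-column PK constraint.
- code: part of a composite PRIMARY KEY — only the tuple is unique, not this column on its own.
- office_id: part of a composite PRIMARY KEY — only the tuple is unique, not this column on its own.
- location: part of a composite PRIMARY KEY — only the tuple is unique, not this column on its own.
- score: no UNIQUE or single-column PK constraint.

none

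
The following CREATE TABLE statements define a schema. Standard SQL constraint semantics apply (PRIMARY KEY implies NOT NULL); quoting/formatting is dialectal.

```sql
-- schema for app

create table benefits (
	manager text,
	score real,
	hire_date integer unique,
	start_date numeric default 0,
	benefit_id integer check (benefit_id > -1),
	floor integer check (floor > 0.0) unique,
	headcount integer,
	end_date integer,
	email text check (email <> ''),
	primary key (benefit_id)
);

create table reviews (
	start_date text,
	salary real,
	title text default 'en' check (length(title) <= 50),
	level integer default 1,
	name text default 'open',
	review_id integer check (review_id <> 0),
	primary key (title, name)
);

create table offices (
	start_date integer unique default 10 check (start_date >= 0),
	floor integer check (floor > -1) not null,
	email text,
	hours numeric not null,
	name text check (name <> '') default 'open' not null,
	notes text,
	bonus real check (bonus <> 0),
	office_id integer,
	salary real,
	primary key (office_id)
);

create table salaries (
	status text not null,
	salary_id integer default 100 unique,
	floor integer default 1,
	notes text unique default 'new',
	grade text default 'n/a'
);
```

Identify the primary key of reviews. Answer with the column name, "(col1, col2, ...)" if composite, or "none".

(title, name)

A table-level PRIMARY KEY clause names 2 columns: title, name.
This is a composite key — the combination is unique, not each column individually.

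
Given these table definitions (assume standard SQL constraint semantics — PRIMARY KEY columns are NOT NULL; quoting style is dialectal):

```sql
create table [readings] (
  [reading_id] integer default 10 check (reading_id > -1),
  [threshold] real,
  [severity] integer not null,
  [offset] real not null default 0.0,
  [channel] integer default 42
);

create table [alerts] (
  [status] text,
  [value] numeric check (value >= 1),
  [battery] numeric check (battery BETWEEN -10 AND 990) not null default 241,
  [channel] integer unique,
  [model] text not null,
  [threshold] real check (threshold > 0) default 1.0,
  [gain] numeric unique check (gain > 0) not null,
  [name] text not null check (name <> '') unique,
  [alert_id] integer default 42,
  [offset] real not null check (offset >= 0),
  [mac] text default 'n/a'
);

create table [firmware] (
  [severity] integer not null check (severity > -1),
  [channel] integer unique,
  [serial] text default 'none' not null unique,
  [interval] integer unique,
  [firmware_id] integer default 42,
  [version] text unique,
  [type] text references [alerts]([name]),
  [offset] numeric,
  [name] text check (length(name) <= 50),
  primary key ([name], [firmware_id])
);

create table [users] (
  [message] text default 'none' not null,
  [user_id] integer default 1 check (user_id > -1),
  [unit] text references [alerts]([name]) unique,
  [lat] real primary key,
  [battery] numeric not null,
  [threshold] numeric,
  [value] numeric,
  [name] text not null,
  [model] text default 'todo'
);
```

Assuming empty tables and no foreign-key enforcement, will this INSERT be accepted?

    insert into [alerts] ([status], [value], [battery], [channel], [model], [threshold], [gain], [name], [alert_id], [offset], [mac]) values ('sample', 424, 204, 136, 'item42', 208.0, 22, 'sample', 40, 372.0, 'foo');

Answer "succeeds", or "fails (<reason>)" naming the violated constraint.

NOT NULL columns: battery is supplied; gain is supplied; model is supplied; name is supplied; offset is supplied.
CHECK constraints: 424 satisfies (value >= 1); 204 satisfies (battery BETWEEN -10 AND 990); 208.0 satisfies (threshold > 0); 22 satisfies (gain > 0); 'sample' satisfies (name <> ''); 372.0 satisfies (offset >= 0).
No constraint is violated.

succeeds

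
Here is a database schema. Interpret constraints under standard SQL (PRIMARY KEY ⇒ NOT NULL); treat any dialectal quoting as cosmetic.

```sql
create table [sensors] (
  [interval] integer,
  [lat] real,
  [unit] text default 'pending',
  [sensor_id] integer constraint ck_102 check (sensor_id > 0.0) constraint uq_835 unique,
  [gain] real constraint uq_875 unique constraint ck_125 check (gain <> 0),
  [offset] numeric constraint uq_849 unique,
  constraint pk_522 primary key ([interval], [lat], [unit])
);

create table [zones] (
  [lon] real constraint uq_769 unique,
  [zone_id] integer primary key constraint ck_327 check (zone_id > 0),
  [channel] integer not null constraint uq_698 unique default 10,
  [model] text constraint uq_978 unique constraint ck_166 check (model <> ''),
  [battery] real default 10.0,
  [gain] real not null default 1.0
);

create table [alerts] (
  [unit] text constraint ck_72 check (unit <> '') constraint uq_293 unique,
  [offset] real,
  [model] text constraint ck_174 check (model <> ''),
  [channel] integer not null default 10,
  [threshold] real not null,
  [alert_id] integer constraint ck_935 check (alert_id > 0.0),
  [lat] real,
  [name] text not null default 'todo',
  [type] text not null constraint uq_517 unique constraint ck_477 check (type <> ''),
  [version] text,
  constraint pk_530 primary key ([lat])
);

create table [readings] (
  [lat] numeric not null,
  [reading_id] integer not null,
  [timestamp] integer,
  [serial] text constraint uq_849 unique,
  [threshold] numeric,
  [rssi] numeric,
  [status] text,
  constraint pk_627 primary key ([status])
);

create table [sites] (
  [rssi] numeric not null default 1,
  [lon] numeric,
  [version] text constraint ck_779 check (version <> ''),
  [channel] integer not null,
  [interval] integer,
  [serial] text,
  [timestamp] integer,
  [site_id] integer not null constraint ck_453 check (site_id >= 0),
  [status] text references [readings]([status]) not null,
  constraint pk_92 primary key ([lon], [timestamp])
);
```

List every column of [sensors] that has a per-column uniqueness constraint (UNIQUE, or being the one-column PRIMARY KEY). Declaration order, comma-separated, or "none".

- interval: part of a composite PRIMARY KEY — only the tuple is unique, not this column on its own.
- lat: part of a composite PRIMARY KEY — only the tuple is unique, not this column on its own.
- unit: part of a composite PRIMARY KEY — only the tuple is unique, not this column on its own.
- sensor_id: declared UNIQUE → unique.
- gain: declared UNIQUE → unique.
- offset: declared UNIQUE → unique.

sensor_id, gain, offset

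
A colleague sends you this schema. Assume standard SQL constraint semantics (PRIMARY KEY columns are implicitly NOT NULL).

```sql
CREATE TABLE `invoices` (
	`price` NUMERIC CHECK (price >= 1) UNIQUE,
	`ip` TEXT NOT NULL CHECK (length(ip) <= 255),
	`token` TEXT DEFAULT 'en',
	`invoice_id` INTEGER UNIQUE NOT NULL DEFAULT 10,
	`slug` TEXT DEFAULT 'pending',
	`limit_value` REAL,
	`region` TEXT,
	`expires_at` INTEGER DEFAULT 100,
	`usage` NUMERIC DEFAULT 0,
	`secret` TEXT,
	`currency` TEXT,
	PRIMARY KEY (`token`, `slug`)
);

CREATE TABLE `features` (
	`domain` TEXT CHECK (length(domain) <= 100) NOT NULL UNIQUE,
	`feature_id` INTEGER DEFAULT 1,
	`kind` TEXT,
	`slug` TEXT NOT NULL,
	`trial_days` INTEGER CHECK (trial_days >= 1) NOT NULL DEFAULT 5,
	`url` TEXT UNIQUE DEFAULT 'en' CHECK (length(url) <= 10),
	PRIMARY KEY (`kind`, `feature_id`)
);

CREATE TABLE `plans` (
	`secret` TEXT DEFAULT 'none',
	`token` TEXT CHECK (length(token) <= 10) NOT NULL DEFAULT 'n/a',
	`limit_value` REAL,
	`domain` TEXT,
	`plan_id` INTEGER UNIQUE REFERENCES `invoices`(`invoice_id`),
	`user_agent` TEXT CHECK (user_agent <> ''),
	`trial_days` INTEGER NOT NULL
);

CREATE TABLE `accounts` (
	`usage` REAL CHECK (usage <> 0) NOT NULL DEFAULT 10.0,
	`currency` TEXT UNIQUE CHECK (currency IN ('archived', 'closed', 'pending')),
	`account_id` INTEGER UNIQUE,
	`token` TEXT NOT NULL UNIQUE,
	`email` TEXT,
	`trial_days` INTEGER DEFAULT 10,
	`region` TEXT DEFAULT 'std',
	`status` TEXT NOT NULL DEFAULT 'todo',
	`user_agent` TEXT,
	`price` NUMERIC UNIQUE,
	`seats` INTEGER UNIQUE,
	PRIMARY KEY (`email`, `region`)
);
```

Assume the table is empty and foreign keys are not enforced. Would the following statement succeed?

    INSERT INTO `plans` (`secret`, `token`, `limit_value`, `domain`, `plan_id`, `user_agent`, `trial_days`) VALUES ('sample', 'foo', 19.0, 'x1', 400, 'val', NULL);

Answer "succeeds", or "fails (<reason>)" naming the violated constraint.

trial_days is explicitly set to NULL, but trial_days is declared NOT NULL.

fails (NOT NULL on trial_days)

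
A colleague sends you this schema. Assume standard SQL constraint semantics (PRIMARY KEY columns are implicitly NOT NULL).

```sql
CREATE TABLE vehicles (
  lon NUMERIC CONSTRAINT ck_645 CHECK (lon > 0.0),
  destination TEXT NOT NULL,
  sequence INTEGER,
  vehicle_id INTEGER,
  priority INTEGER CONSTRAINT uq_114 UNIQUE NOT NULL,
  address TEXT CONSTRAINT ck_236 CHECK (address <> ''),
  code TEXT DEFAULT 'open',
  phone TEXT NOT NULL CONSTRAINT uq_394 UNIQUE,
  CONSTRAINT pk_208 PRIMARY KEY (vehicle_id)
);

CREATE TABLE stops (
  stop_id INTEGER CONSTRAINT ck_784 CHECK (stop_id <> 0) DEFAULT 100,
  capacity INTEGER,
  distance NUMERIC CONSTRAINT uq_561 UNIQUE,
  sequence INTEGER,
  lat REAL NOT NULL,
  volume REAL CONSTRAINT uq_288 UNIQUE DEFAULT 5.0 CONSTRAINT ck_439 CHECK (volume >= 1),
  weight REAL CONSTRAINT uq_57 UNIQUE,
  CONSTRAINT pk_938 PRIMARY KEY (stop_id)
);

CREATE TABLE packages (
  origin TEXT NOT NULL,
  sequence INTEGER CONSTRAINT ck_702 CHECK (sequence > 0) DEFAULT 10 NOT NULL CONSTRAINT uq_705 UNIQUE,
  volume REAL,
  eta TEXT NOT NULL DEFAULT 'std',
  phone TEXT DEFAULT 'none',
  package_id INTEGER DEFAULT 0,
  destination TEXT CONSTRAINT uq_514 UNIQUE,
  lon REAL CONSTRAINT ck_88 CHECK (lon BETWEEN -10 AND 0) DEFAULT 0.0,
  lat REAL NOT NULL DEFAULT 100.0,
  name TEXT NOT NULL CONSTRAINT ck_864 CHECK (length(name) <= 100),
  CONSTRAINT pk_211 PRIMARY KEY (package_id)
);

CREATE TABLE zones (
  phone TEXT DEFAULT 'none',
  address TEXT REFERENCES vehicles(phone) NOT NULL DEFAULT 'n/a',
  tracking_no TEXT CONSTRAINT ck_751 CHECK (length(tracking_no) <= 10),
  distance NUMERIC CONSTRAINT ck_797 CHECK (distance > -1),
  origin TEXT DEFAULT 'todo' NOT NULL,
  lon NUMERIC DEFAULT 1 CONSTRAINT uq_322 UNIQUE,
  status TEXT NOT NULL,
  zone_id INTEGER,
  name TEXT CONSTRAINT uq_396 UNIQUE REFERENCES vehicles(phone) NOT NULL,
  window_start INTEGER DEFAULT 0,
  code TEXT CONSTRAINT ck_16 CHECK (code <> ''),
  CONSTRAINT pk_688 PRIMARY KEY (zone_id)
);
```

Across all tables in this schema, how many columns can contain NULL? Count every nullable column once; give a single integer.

vehicles: 4 nullable (lon, sequence, address, code — PK (vehicle_id) and explicit NOT NULL columns excluded).
stops: 5 nullable (capacity, distance, sequence, volume, weight — PK (stop_id) and explicit NOT NULL columns excluded).
packages: 4 nullable (volume, phone, destination, lon — PK (package_id) and explicit NOT NULL columns excluded).
zones: 6 nullable (phone, tracking_no, distance, lon, window_start, code — PK (zone_id) and explicit NOT NULL columns excluded).
Total: 4 + 5 + 4 + 6 = 19.

19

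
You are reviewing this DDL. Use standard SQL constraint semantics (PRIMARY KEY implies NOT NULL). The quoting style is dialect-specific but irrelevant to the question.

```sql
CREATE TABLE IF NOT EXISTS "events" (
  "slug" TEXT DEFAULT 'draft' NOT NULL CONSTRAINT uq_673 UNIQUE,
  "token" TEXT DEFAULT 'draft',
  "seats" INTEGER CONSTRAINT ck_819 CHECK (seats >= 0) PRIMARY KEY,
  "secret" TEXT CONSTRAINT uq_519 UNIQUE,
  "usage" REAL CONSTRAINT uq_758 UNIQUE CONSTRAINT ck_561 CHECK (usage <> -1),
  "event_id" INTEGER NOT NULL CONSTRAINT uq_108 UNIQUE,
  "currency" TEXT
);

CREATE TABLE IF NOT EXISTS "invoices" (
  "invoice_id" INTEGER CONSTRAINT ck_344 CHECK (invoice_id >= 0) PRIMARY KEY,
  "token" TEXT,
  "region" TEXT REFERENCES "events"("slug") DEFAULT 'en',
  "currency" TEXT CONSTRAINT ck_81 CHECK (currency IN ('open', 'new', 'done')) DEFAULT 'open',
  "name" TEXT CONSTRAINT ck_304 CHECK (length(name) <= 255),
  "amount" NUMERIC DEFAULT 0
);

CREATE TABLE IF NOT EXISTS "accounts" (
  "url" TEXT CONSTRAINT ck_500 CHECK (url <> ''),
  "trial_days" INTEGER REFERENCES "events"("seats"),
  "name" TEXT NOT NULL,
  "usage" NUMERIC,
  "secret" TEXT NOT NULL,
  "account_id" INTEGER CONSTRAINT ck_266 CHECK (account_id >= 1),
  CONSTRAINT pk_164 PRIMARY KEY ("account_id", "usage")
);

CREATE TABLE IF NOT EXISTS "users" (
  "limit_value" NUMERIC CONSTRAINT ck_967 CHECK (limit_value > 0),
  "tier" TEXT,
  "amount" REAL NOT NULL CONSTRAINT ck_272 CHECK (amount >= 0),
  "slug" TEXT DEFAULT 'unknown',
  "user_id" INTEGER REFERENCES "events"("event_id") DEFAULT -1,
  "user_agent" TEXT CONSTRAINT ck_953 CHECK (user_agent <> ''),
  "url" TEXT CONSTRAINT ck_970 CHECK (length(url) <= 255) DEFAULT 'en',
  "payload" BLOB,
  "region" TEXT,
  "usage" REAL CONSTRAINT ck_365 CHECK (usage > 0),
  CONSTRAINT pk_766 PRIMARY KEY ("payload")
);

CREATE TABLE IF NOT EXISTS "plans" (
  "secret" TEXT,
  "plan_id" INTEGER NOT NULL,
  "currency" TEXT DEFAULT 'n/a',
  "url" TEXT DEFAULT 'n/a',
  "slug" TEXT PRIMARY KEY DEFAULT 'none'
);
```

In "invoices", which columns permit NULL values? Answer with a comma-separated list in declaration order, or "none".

token, region, currency, name, amount

- invoice_id: part of the PRIMARY KEY, which implies NOT NULL → not nullable.
- token: no NOT NULL constraint applies → nullable.
- region: a foreign key column may be NULL unless separately constrained → nullable.
- currency: CHECK does not forbid NULL (a CHECK constraint passes when its expression is NULL) → nullable.
- name: CHECK does not forbid NULL (a CHECK constraint passes when its expression is NULL) → nullable.
- amount: DEFAULT only fills an omitted column; an explicit NULL is still allowed → nullable.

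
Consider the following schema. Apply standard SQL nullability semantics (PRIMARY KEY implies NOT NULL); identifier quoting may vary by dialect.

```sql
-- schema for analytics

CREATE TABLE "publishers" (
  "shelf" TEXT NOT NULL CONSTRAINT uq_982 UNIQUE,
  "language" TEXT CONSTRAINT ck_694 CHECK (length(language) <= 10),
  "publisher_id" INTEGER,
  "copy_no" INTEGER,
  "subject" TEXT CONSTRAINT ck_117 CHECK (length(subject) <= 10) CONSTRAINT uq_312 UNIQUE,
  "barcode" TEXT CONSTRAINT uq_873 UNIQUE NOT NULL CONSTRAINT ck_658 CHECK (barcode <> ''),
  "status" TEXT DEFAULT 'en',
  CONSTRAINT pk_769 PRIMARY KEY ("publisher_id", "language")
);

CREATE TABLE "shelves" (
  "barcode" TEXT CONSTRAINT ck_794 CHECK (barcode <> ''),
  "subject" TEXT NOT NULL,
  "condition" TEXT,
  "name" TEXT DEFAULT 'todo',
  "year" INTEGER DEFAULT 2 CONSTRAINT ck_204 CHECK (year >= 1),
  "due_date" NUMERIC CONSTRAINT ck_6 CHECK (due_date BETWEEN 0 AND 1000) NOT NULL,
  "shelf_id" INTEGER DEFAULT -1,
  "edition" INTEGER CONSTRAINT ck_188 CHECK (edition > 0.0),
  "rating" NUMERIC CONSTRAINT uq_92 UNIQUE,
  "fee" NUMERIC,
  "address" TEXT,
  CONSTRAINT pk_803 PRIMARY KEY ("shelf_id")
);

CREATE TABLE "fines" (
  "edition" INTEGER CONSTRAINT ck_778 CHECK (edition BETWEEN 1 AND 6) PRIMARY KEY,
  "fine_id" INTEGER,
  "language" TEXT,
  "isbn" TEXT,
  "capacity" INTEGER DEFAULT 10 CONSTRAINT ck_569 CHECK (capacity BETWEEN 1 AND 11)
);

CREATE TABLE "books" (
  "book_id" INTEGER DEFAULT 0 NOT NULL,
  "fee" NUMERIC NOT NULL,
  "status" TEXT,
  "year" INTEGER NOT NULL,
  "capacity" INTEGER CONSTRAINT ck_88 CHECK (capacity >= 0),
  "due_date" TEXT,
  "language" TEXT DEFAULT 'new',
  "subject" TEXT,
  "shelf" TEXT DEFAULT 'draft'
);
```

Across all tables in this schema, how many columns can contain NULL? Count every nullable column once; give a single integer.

publishers: 3 nullable (copy_no, subject, status — PK (publisher_id, language) and explicit NOT NULL columns excluded).
shelves: 8 nullable (barcode, condition, name, year, edition, rating, fee, address — PK (shelf_id) and explicit NOT NULL columns excluded).
fines: 4 nullable (fine_id, language, isbn, capacity — PK (edition) and explicit NOT NULL columns excluded).
books: 6 nullable (status, capacity, due_date, language, subject, shelf — PK none and explicit NOT NULL columns excluded).
Total: 3 + 8 + 4 + 6 = 21.

21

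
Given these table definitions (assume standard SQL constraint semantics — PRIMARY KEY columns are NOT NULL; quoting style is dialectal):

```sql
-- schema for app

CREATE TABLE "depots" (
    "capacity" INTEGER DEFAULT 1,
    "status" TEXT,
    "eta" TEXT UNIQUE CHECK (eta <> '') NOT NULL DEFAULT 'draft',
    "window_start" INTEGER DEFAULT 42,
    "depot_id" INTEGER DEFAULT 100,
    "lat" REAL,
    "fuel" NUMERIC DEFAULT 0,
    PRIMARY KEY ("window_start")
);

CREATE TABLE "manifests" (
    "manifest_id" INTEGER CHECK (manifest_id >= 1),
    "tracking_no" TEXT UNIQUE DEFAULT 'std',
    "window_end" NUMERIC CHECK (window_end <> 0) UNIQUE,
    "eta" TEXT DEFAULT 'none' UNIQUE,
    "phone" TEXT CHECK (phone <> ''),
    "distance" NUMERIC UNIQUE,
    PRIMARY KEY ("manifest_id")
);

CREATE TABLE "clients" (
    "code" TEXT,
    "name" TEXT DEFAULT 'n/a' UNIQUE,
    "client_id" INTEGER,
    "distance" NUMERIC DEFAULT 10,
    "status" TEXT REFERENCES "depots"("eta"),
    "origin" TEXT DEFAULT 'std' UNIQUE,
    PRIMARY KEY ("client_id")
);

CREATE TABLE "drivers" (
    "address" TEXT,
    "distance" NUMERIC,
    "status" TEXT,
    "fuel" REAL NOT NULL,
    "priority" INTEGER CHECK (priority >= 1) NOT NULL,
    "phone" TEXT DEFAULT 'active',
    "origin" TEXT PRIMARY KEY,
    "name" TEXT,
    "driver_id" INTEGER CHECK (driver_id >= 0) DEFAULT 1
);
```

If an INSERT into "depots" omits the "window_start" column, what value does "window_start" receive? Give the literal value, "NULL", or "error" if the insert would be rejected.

window_start has an explicit DEFAULT 42.
When the column is omitted from an INSERT, that default is used.

42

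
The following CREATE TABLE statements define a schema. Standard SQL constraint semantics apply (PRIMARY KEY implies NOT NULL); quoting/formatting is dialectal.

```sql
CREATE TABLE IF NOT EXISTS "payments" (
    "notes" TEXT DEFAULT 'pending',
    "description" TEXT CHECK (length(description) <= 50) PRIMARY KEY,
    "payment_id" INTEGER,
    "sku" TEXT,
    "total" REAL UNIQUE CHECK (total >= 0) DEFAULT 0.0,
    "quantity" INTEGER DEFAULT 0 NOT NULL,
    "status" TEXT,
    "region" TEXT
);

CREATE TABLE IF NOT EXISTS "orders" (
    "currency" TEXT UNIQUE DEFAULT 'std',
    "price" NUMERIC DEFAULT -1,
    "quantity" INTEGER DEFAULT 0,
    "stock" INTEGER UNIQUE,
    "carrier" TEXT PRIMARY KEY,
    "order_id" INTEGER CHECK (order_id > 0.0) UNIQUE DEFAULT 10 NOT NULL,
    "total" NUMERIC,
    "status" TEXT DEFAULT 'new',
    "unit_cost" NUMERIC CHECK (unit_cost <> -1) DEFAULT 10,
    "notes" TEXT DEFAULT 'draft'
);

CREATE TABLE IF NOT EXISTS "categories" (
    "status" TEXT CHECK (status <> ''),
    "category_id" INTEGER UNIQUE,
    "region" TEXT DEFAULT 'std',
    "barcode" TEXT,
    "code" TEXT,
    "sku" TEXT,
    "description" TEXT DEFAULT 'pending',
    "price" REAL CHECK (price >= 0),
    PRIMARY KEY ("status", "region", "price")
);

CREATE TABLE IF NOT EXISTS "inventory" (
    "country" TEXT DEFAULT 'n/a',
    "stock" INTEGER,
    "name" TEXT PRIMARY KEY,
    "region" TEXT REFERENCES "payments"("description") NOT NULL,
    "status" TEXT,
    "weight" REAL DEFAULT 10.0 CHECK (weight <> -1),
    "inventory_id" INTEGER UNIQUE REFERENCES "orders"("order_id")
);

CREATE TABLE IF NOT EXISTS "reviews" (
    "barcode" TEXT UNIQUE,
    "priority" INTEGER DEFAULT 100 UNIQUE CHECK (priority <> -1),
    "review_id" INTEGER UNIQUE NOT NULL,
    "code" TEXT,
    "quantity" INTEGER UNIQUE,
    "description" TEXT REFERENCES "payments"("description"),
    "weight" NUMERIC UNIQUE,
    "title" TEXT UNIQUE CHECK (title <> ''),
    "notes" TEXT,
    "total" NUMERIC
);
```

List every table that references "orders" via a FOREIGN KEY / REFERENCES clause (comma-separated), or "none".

inventory

- inventory.inventory_id references orders(order_id).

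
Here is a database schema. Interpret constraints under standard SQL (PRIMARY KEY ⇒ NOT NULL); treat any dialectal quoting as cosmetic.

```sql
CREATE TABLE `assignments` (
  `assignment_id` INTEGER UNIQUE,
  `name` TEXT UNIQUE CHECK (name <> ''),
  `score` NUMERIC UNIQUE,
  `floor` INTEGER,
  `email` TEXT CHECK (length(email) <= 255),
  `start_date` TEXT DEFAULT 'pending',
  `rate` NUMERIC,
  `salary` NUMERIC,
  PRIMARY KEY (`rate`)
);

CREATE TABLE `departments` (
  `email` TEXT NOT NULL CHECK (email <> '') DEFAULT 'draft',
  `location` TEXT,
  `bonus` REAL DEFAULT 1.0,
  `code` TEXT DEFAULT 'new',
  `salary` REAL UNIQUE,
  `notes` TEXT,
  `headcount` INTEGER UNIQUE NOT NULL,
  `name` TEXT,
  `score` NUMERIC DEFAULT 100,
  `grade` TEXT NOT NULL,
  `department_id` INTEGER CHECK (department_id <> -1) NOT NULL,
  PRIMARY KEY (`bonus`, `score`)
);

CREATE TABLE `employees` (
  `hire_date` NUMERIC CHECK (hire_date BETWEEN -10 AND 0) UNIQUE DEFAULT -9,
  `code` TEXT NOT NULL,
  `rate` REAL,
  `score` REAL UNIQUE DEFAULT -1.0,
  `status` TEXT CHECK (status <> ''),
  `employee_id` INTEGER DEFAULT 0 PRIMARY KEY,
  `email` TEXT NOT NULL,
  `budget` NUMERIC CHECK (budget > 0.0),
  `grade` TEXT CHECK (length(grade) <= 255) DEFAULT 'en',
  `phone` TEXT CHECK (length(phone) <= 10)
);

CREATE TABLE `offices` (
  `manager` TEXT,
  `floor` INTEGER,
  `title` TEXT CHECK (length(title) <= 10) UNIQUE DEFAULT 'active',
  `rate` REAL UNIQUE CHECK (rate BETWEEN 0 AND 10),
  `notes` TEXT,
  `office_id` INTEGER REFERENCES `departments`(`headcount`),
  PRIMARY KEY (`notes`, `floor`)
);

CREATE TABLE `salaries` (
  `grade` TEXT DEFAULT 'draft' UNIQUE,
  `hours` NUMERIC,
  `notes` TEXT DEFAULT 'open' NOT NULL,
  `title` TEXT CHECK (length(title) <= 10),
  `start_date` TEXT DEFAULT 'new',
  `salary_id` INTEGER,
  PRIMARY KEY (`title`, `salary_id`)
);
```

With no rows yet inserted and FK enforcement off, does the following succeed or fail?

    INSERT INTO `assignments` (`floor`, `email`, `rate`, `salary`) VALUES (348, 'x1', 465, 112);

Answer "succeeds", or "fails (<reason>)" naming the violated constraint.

NOT NULL columns: rate is supplied.
CHECK constraints: 'x1' satisfies (length(email) <= 255).
No constraint is violated.

succeeds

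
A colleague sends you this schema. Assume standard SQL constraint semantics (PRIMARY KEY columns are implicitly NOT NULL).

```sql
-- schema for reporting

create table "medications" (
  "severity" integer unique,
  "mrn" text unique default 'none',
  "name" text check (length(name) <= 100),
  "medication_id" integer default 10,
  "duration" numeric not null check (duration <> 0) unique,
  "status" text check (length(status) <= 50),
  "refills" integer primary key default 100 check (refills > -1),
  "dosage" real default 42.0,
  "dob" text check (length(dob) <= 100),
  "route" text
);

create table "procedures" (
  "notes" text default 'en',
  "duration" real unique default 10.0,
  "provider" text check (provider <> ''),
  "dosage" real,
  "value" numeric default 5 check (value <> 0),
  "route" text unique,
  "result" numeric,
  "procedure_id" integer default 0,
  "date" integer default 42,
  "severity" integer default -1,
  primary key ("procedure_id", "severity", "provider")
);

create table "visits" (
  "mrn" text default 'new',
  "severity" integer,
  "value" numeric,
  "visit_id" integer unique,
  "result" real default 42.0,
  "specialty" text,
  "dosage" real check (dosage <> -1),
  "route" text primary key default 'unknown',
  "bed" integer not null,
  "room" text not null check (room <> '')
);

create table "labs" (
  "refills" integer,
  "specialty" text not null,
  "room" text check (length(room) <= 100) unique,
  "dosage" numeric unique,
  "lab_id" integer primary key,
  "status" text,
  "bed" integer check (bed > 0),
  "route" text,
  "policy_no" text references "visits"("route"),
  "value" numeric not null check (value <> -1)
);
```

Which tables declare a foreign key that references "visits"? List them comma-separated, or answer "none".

labs

- labs.policy_no references visits(route).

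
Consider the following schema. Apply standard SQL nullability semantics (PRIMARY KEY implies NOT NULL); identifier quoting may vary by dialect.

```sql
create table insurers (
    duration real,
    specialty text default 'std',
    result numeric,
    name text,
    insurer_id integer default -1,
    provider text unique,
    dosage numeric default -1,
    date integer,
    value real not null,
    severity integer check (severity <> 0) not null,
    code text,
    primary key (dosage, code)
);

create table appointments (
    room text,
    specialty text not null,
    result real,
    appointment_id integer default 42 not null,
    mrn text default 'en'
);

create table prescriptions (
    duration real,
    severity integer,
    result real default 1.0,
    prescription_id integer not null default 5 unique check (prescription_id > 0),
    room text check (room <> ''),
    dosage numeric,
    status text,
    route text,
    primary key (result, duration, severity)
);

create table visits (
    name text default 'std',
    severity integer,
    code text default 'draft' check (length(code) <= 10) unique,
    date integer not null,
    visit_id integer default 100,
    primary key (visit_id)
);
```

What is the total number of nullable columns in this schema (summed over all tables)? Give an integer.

insurers: 7 nullable (duration, specialty, result, name, insurer_id, provider, date — PK (dosage, code) and explicit NOT NULL columns excluded).
appointments: 3 nullable (room, result, mrn — PK none and explicit NOT NULL columns excluded).
prescriptions: 4 nullable (room, dosage, status, route — PK (result, duration, severity) and explicit NOT NULL columns excluded).
visits: 3 nullable (name, severity, code — PK (visit_id) and explicit NOT NULL columns excluded).
Total: 7 + 3 + 4 + 3 = 17.

17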